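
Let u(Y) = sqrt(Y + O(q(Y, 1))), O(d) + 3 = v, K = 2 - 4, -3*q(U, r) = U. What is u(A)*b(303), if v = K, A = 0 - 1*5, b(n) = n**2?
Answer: 91809*I*sqrt(10) ≈ 2.9033e+5*I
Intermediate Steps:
q(U, r) = -U/3
A = -5 (A = 0 - 5 = -5)
K = -2
v = -2
O(d) = -5 (O(d) = -3 - 2 = -5)
u(Y) = sqrt(-5 + Y) (u(Y) = sqrt(Y - 5) = sqrt(-5 + Y))
u(A)*b(303) = sqrt(-5 - 5)*303**2 = sqrt(-10)*91809 = (I*sqrt(10))*91809 = 91809*I*sqrt(10)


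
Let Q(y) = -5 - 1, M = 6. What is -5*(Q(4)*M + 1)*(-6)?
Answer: -1050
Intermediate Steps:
Q(y) = -6
-5*(Q(4)*M + 1)*(-6) = -5*(-6*6 + 1)*(-6) = -5*(-36 + 1)*(-6) = -5*(-35)*(-6) = 175*(-6) = -1050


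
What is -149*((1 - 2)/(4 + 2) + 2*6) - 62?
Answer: -10951/6 ≈ -1825.2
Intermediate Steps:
-149*((1 - 2)/(4 + 2) + 2*6) - 62 = -149*(-1/6 + 12) - 62 = -149*(-1*⅙ + 12) - 62 = -149*(-⅙ + 12) - 62 = -149*71/6 - 62 = -10579/6 - 62 = -10951/6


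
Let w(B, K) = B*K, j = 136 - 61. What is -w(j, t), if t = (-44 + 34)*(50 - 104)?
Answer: -40500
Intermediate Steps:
j = 75
t = 540 (t = -10*(-54) = 540)
-w(j, t) = -75*540 = -1*40500 = -40500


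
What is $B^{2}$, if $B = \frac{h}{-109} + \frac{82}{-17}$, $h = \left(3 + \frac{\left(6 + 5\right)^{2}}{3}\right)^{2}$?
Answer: $\frac{135234178564}{278122329} \approx 486.24$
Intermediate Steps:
$h = \frac{16900}{9}$ ($h = \left(3 + 11^{2} \cdot \frac{1}{3}\right)^{2} = \left(3 + 121 \cdot \frac{1}{3}\right)^{2} = \left(3 + \frac{121}{3}\right)^{2} = \left(\frac{130}{3}\right)^{2} = \frac{16900}{9} \approx 1877.8$)
$B = - \frac{367742}{16677}$ ($B = \frac{16900}{9 \left(-109\right)} + \frac{82}{-17} = \frac{16900}{9} \left(- \frac{1}{109}\right) + 82 \left(- \frac{1}{17}\right) = - \frac{16900}{981} - \frac{82}{17} = - \frac{367742}{16677} \approx -22.051$)
$B^{2} = \left(- \frac{367742}{16677}\right)^{2} = \frac{135234178564}{278122329}$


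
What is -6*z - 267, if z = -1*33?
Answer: -69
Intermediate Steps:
z = -33
-6*z - 267 = -6*(-33) - 267 = 198 - 267 = -69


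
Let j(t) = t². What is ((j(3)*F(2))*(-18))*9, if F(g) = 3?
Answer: -4374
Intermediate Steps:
((j(3)*F(2))*(-18))*9 = ((3²*3)*(-18))*9 = ((9*3)*(-18))*9 = (27*(-18))*9 = -486*9 = -4374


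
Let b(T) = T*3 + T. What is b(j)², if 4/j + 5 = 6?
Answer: 256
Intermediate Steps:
j = 4 (j = 4/(-5 + 6) = 4/1 = 4*1 = 4)
b(T) = 4*T (b(T) = 3*T + T = 4*T)
b(j)² = (4*4)² = 16² = 256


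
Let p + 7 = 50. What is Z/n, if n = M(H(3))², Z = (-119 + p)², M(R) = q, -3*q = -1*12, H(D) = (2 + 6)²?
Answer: 361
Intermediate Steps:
p = 43 (p = -7 + 50 = 43)
H(D) = 64 (H(D) = 8² = 64)
q = 4 (q = -(-1)*12/3 = -⅓*(-12) = 4)
M(R) = 4
Z = 5776 (Z = (-119 + 43)² = (-76)² = 5776)
n = 16 (n = 4² = 16)
Z/n = 5776/16 = 5776*(1/16) = 361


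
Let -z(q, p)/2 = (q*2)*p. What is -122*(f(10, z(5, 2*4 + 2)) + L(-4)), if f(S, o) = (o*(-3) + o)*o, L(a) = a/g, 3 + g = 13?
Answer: 48800244/5 ≈ 9.7600e+6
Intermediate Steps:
g = 10 (g = -3 + 13 = 10)
L(a) = a/10
z(q, p) = -4*p*q (z(q, p) = -2*q*2*p = -2*2*q*p = -4*p*q)
f(S, o) = -2*o² (f(S, o) = (-3*o + o)*o = (-2*o)*o = -2*o²)
-122*(f(10, z(5, 2*4 + 2)) + L(-4)) = -122*(-2*400*(2*4 + 2)² + (⅒)*(-4)) = -122*(-2*400*(8 + 2)² - ⅖) = -122*(-2*(-4*10*5)² - ⅖) = -122*(-2*(-200)² - ⅖) = -122*(-2*40000 - ⅖) = -122*(-80000 - ⅖) = -122*(-400002/5) = 48800244/5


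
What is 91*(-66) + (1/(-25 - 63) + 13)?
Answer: -527385/88 ≈ -5993.0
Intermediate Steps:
91*(-66) + (1/(-25 - 63) + 13) = -6006 + (1/(-88) + 13) = -6006 + (-1/88 + 13) = -6006 + 1143/88 = -527385/88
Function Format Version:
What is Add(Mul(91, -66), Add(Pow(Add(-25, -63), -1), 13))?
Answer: Rational(-527385, 88) ≈ -5993.0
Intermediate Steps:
Add(Mul(91, -66), Add(Pow(Add(-25, -63), -1), 13)) = Add(-6006, Add(Pow(-88, -1), 13)) = Add(-6006, Add(Rational(-1, 88), 13)) = Add(-6006, Rational(1143, 88)) = Rational(-527385, 88)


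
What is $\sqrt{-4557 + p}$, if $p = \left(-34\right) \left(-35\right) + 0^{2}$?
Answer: $i \sqrt{3367} \approx 58.026 i$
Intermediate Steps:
$p = 1190$ ($p = 1190 + 0 = 1190$)
$\sqrt{-4557 + p} = \sqrt{-4557 + 1190} = \sqrt{-3367} = i \sqrt{3367}$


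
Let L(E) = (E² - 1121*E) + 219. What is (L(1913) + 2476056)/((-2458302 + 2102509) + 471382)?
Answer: 3991371/115589 ≈ 34.531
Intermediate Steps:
L(E) = 219 + E² - 1121*E
(L(1913) + 2476056)/((-2458302 + 2102509) + 471382) = ((219 + 1913² - 1121*1913) + 2476056)/((-2458302 + 2102509) + 471382) = ((219 + 3659569 - 2144473) + 2476056)/(-355793 + 471382) = (1515315 + 2476056)/115589 = 3991371*(1/115589) = 3991371/115589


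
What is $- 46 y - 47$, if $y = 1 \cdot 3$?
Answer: $-185$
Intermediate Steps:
$y = 3$
$- 46 y - 47 = \left(-46\right) 3 - 47 = -138 - 47 = -185$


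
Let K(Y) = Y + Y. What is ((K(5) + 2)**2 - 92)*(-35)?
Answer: -1820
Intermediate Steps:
K(Y) = 2*Y
((K(5) + 2)**2 - 92)*(-35) = ((2*5 + 2)**2 - 92)*(-35) = ((10 + 2)**2 - 92)*(-35) = (12**2 - 92)*(-35) = (144 - 92)*(-35) = 52*(-35) = -1820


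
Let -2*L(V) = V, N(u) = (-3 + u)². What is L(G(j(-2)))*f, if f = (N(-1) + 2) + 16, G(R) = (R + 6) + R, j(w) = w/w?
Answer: -136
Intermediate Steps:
j(w) = 1
G(R) = 6 + 2*R (G(R) = (6 + R) + R = 6 + 2*R)
L(V) = -V/2
f = 34 (f = ((-3 - 1)² + 2) + 16 = ((-4)² + 2) + 16 = (16 + 2) + 16 = 18 + 16 = 34)
L(G(j(-2)))*f = -(6 + 2*1)/2*34 = -(6 + 2)/2*34 = -½*8*34 = -4*34 = -136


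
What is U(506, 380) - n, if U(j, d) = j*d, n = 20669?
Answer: 171611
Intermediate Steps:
U(j, d) = d*j
U(506, 380) - n = 380*506 - 1*20669 = 192280 - 20669 = 171611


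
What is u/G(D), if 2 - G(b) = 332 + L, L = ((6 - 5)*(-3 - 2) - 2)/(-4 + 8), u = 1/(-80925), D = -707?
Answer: 4/106254525 ≈ 3.7645e-8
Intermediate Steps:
u = -1/80925 ≈ -1.2357e-5
L = -7/4 (L = (1*(-5) - 2)/4 = (-5 - 2)*(¼) = -7*¼ = -7/4 ≈ -1.7500)
G(b) = -1313/4 (G(b) = 2 - (332 - 7/4) = 2 - 1*1321/4 = 2 - 1321/4 = -1313/4)
u/G(D) = -1/(80925*(-1313/4)) = -1/80925*(-4/1313) = 4/106254525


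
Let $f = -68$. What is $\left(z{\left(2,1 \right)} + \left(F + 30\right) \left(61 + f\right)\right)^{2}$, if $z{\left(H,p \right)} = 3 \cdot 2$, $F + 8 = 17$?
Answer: $71289$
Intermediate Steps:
$F = 9$ ($F = -8 + 17 = 9$)
$z{\left(H,p \right)} = 6$
$\left(z{\left(2,1 \right)} + \left(F + 30\right) \left(61 + f\right)\right)^{2} = \left(6 + \left(9 + 30\right) \left(61 - 68\right)\right)^{2} = \left(6 + 39 \left(-7\right)\right)^{2} = \left(6 - 273\right)^{2} = \left(-267\right)^{2} = 71289$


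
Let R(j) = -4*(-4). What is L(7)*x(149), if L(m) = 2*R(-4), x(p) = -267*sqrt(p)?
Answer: -8544*sqrt(149) ≈ -1.0429e+5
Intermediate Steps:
R(j) = 16
L(m) = 32 (L(m) = 2*16 = 32)
L(7)*x(149) = 32*(-267*sqrt(149)) = -8544*sqrt(149)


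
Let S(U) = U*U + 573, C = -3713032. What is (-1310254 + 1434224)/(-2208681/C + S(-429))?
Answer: 460304577040/685479898329 ≈ 0.67151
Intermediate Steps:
S(U) = 573 + U² (S(U) = U² + 573 = 573 + U²)
(-1310254 + 1434224)/(-2208681/C + S(-429)) = (-1310254 + 1434224)/(-2208681/(-3713032) + (573 + (-429)²)) = 123970/(-2208681*(-1/3713032) + (573 + 184041)) = 123970/(2208681/3713032 + 184614) = 123970/(685479898329/3713032) = 123970*(3713032/685479898329) = 460304577040/685479898329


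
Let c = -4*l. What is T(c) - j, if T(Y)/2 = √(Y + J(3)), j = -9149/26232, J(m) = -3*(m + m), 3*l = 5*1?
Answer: 9149/26232 + 2*I*√222/3 ≈ 0.34877 + 9.9331*I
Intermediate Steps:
l = 5/3 (l = (5*1)/3 = (⅓)*5 = 5/3 ≈ 1.6667)
J(m) = -6*m
c = -20/3 (c = -4*5/3 = -20/3 ≈ -6.6667)
j = -9149/26232 (j = -9149*1/26232 = -9149/26232 ≈ -0.34877)
T(Y) = 2*√(-18 + Y) (T(Y) = 2*√(Y - 6*3) = 2*√(Y - 18) = 2*√(-18 + Y))
T(c) - j = 2*√(-18 - 20/3) - 1*(-9149/26232) = 2*√(-74/3) + 9149/26232 = 2*(I*√222/3) + 9149/26232 = 2*I*√222/3 + 9149/26232 = 9149/26232 + 2*I*√222/3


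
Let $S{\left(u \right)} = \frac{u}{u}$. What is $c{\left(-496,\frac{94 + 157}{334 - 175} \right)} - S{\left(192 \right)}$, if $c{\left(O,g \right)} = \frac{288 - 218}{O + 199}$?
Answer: $- \frac{367}{297} \approx -1.2357$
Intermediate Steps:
$S{\left(u \right)} = 1$
$c{\left(O,g \right)} = \frac{70}{199 + O}$
$c{\left(-496,\frac{94 + 157}{334 - 175} \right)} - S{\left(192 \right)} = \frac{70}{199 - 496} - 1 = \frac{70}{-297} - 1 = 70 \left(- \frac{1}{297}\right) - 1 = - \frac{70}{297} - 1 = - \frac{367}{297}$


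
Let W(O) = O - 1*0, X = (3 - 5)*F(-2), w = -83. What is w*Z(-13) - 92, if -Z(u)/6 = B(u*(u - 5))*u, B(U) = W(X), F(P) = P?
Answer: -25988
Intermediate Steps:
X = 4 (X = (3 - 5)*(-2) = -2*(-2) = 4)
W(O) = O (W(O) = O + 0 = O)
B(U) = 4
Z(u) = -24*u
w*Z(-13) - 92 = -(-1992)*(-13) - 92 = -83*312 - 92 = -25896 - 92 = -25988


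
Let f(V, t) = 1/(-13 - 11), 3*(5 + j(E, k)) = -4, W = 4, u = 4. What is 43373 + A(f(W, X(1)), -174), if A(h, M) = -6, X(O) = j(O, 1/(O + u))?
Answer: 43367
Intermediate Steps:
j(E, k) = -19/3 (j(E, k) = -5 + (⅓)*(-4) = -5 - 4/3 = -19/3)
X(O) = -19/3
f(V, t) = -1/24 (f(V, t) = 1/(-24) = -1/24)
43373 + A(f(W, X(1)), -174) = 43373 - 6 = 43367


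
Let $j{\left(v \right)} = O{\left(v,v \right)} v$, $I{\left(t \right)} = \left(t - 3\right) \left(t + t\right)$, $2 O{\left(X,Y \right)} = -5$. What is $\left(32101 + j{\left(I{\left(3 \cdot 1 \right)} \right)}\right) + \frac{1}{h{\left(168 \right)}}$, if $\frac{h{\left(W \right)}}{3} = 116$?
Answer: $\frac{11171149}{348} \approx 32101.0$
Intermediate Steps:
$O{\left(X,Y \right)} = - \frac{5}{2}$ ($O{\left(X,Y \right)} = \frac{1}{2} \left(-5\right) = - \frac{5}{2}$)
$I{\left(t \right)} = 2 t \left(-3 + t\right)$ ($I{\left(t \right)} = \left(-3 + t\right) 2 t = 2 t \left(-3 + t\right)$)
$h{\left(W \right)} = 348$ ($h{\left(W \right)} = 3 \cdot 116 = 348$)
$j{\left(v \right)} = - \frac{5 v}{2}$
$\left(32101 + j{\left(I{\left(3 \cdot 1 \right)} \right)}\right) + \frac{1}{h{\left(168 \right)}} = \left(32101 - \frac{5 \cdot 2 \cdot 3 \cdot 1 \left(-3 + 3 \cdot 1\right)}{2}\right) + \frac{1}{348} = \left(32101 - \frac{5 \cdot 2 \cdot 3 \left(-3 + 3\right)}{2}\right) + \frac{1}{348} = \left(32101 - \frac{5 \cdot 2 \cdot 3 \cdot 0}{2}\right) + \frac{1}{348} = \left(32101 - 0\right) + \frac{1}{348} = \left(32101 + 0\right) + \frac{1}{348} = 32101 + \frac{1}{348} = \frac{11171149}{348}$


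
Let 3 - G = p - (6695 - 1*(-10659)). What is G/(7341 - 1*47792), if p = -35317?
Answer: -52674/40451 ≈ -1.3022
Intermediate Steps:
G = 52674 (G = 3 - (-35317 - (6695 - 1*(-10659))) = 3 - (-35317 - (6695 + 10659)) = 3 - (-35317 - 1*17354) = 3 - (-35317 - 17354) = 3 - 1*(-52671) = 3 + 52671 = 52674)
G/(7341 - 1*47792) = 52674/(7341 - 1*47792) = 52674/(7341 - 47792) = 52674/(-40451) = 52674*(-1/40451) = -52674/40451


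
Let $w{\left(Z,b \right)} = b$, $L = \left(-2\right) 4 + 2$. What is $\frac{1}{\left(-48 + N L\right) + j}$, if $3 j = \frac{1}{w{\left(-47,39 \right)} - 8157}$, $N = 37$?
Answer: $- \frac{24354}{6575581} \approx -0.0037037$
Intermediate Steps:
$L = -6$ ($L = -8 + 2 = -6$)
$j = - \frac{1}{24354}$ ($j = \frac{1}{3 \left(39 - 8157\right)} = \frac{1}{3 \left(-8118\right)} = \frac{1}{3} \left(- \frac{1}{8118}\right) = - \frac{1}{24354} \approx -4.1061 \cdot 10^{-5}$)
$\frac{1}{\left(-48 + N L\right) + j} = \frac{1}{\left(-48 + 37 \left(-6\right)\right) - \frac{1}{24354}} = \frac{1}{\left(-48 - 222\right) - \frac{1}{24354}} = \frac{1}{-270 - \frac{1}{24354}} = \frac{1}{- \frac{6575581}{24354}} = - \frac{24354}{6575581}$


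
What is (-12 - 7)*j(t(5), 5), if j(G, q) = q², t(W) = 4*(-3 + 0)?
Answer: -475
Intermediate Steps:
t(W) = -12 (t(W) = 4*(-3) = -12)
(-12 - 7)*j(t(5), 5) = (-12 - 7)*5² = -19*25 = -475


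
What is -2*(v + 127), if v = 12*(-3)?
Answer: -182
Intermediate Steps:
v = -36
-2*(v + 127) = -2*(-36 + 127) = -2*91 = -182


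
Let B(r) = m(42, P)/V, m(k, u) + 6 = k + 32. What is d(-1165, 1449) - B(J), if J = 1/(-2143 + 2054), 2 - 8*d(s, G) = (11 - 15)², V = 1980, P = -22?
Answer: -3533/1980 ≈ -1.7843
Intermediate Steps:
m(k, u) = 26 + k (m(k, u) = -6 + (k + 32) = -6 + (32 + k) = 26 + k)
d(s, G) = -7/4 (d(s, G) = ¼ - (11 - 15)²/8 = ¼ - ⅛*(-4)² = ¼ - ⅛*16 = ¼ - 2 = -7/4)
J = -1/89 (J = 1/(-89) = -1/89 ≈ -0.011236)
B(r) = 17/495 (B(r) = (26 + 42)/1980 = 68*(1/1980) = 17/495)
d(-1165, 1449) - B(J) = -7/4 - 1*17/495 = -7/4 - 17/495 = -3533/1980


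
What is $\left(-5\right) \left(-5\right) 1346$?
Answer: $33650$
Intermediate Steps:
$\left(-5\right) \left(-5\right) 1346 = 25 \cdot 1346 = 33650$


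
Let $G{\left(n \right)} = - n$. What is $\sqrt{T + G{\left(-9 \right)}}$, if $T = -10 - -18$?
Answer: $\sqrt{17} \approx 4.1231$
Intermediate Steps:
$T = 8$ ($T = -10 + 18 = 8$)
$\sqrt{T + G{\left(-9 \right)}} = \sqrt{8 - -9} = \sqrt{8 + 9} = \sqrt{17}$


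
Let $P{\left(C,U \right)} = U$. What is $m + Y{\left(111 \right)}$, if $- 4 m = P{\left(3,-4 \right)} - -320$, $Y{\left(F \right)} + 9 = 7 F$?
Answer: $689$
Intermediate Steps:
$Y{\left(F \right)} = -9 + 7 F$
$m = -79$ ($m = - \frac{-4 - -320}{4} = - \frac{-4 + 320}{4} = \left(- \frac{1}{4}\right) 316 = -79$)
$m + Y{\left(111 \right)} = -79 + \left(-9 + 7 \cdot 111\right) = -79 + \left(-9 + 777\right) = -79 + 768 = 689$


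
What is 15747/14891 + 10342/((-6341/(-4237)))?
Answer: 652609384841/94423831 ≈ 6911.5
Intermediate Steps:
15747/14891 + 10342/((-6341/(-4237))) = 15747*(1/14891) + 10342/((-6341*(-1/4237))) = 15747/14891 + 10342/(6341/4237) = 15747/14891 + 10342*(4237/6341) = 15747/14891 + 43819054/6341 = 652609384841/94423831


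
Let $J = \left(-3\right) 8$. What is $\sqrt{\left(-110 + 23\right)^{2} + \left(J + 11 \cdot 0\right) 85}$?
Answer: $\sqrt{5529} \approx 74.357$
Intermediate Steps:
$J = -24$
$\sqrt{\left(-110 + 23\right)^{2} + \left(J + 11 \cdot 0\right) 85} = \sqrt{\left(-110 + 23\right)^{2} + \left(-24 + 11 \cdot 0\right) 85} = \sqrt{\left(-87\right)^{2} + \left(-24 + 0\right) 85} = \sqrt{7569 - 2040} = \sqrt{5529}$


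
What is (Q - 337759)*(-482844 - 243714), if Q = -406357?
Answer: 540643432728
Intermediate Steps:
(Q - 337759)*(-482844 - 243714) = (-406357 - 337759)*(-482844 - 243714) = -744116*(-726558) = 540643432728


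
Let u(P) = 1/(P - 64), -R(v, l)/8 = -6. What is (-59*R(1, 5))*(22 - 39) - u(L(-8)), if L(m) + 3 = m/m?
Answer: 3177505/66 ≈ 48144.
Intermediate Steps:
R(v, l) = 48 (R(v, l) = -8*(-6) = 48)
L(m) = -2 (L(m) = -3 + m/m = -3 + 1 = -2)
u(P) = 1/(-64 + P)
(-59*R(1, 5))*(22 - 39) - u(L(-8)) = (-59*48)*(22 - 39) - 1/(-64 - 2) = -2832*(-17) - 1/(-66) = 48144 - 1*(-1/66) = 48144 + 1/66 = 3177505/66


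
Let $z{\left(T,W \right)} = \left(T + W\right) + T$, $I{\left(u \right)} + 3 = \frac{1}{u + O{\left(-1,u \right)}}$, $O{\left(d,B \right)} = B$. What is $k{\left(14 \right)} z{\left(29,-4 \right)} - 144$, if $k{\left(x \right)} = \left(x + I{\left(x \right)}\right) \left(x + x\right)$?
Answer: $16542$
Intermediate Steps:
$I{\left(u \right)} = -3 + \frac{1}{2 u}$ ($I{\left(u \right)} = -3 + \frac{1}{u + u} = -3 + \frac{1}{2 u}$)
$z{\left(T,W \right)} = W + 2 T$
$k{\left(x \right)} = 2 x \left(-3 + x + \frac{1}{2 x}\right)$ ($k{\left(x \right)} = \left(x - \left(3 - \frac{1}{2 x}\right)\right) \left(x + x\right) = \left(-3 + x + \frac{1}{2 x}\right) 2 x = 2 x \left(-3 + x + \frac{1}{2 x}\right)$)
$k{\left(14 \right)} z{\left(29,-4 \right)} - 144 = \left(1 - 84 + 2 \cdot 14^{2}\right) \left(-4 + 2 \cdot 29\right) - 144 = \left(1 - 84 + 2 \cdot 196\right) \left(-4 + 58\right) - 144 = \left(1 - 84 + 392\right) 54 - 144 = 309 \cdot 54 - 144 = 16686 - 144 = 16542$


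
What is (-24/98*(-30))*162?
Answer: 58320/49 ≈ 1190.2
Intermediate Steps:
(-24/98*(-30))*162 = (-24*1/98*(-30))*162 = -12/49*(-30)*162 = (360/49)*162 = 58320/49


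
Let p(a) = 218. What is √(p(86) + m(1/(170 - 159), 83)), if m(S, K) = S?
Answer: √26389/11 ≈ 14.768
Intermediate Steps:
√(p(86) + m(1/(170 - 159), 83)) = √(218 + 1/(170 - 159)) = √(218 + 1/11) = √(2399/11) = √26389/11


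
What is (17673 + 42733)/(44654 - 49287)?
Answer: -60406/4633 ≈ -13.038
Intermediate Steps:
(17673 + 42733)/(44654 - 49287) = 60406/(-4633) = 60406*(-1/4633) = -60406/4633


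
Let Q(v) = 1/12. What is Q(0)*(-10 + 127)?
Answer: 39/4 ≈ 9.7500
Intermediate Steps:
Q(v) = 1/12
Q(0)*(-10 + 127) = (-10 + 127)/12 = (1/12)*117 = 39/4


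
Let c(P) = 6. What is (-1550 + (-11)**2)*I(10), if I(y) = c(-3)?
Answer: -8574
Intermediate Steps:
I(y) = 6
(-1550 + (-11)**2)*I(10) = (-1550 + (-11)**2)*6 = (-1550 + 121)*6 = -1429*6 = -8574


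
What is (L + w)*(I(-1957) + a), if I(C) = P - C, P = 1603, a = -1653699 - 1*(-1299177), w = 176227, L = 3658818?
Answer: -1345955063290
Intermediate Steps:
a = -354522 (a = -1653699 + 1299177 = -354522)
I(C) = 1603 - C
(L + w)*(I(-1957) + a) = (3658818 + 176227)*((1603 - 1*(-1957)) - 354522) = 3835045*((1603 + 1957) - 354522) = 3835045*(3560 - 354522) = 3835045*(-350962) = -1345955063290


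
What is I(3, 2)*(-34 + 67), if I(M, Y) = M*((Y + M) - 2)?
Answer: 297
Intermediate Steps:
I(M, Y) = M*(-2 + M + Y) (I(M, Y) = M*((M + Y) - 2) = M*(-2 + M + Y))
I(3, 2)*(-34 + 67) = (3*(-2 + 3 + 2))*(-34 + 67) = (3*3)*33 = 9*33 = 297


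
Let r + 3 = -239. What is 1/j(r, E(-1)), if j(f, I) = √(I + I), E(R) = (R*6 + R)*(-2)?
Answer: √7/14 ≈ 0.18898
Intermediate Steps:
E(R) = -14*R (E(R) = (6*R + R)*(-2) = (7*R)*(-2) = -14*R)
r = -242 (r = -3 - 239 = -242)
j(f, I) = √2*√I (j(f, I) = √(2*I) = √2*√I)
1/j(r, E(-1)) = 1/(√2*√(-14*(-1))) = 1/(√2*√14) = 1/(2*√7) = √7/14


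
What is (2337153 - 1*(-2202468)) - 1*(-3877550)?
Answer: 8417171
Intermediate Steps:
(2337153 - 1*(-2202468)) - 1*(-3877550) = (2337153 + 2202468) + 3877550 = 4539621 + 3877550 = 8417171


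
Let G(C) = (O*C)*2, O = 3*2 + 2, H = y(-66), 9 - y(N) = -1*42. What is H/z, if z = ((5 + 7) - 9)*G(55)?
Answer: 17/880 ≈ 0.019318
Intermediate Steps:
y(N) = 51 (y(N) = 9 - (-1)*42 = 9 - 1*(-42) = 9 + 42 = 51)
H = 51
O = 8 (O = 6 + 2 = 8)
G(C) = 16*C (G(C) = (8*C)*2 = 16*C)
z = 2640 (z = ((5 + 7) - 9)*(16*55) = (12 - 9)*880 = 3*880 = 2640)
H/z = 51/2640 = 51*(1/2640) = 17/880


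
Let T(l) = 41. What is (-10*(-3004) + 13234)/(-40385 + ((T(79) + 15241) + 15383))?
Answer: -21637/4860 ≈ -4.4521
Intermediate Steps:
(-10*(-3004) + 13234)/(-40385 + ((T(79) + 15241) + 15383)) = (-10*(-3004) + 13234)/(-40385 + ((41 + 15241) + 15383)) = (30040 + 13234)/(-40385 + (15282 + 15383)) = 43274/(-40385 + 30665) = 43274/(-9720) = 43274*(-1/9720) = -21637/4860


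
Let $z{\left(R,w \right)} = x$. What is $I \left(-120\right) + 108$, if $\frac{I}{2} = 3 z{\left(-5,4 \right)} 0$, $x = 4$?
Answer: $108$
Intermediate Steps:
$z{\left(R,w \right)} = 4$
$I = 0$ ($I = 2 \cdot 3 \cdot 4 \cdot 0 = 2 \cdot 12 \cdot 0 = 2 \cdot 0 = 0$)
$I \left(-120\right) + 108 = 0 \left(-120\right) + 108 = 0 + 108 = 108$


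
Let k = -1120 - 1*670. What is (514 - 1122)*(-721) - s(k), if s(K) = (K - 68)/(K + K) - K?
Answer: 781473691/1790 ≈ 4.3658e+5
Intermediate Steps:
k = -1790 (k = -1120 - 670 = -1790)
s(K) = -K + (-68 + K)/(2*K) (s(K) = (-68 + K)/((2*K)) - K = (-68 + K)*(1/(2*K)) - K = (-68 + K)/(2*K) - K = -K + (-68 + K)/(2*K))
(514 - 1122)*(-721) - s(k) = (514 - 1122)*(-721) - (½ - 1*(-1790) - 34/(-1790)) = -608*(-721) - (½ + 1790 - 34*(-1/1790)) = 438368 - (½ + 1790 + 17/895) = 438368 - 1*3205029/1790 = 438368 - 3205029/1790 = 781473691/1790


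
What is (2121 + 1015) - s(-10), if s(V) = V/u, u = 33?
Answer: 103498/33 ≈ 3136.3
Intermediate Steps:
s(V) = V/33
(2121 + 1015) - s(-10) = (2121 + 1015) - (-10)/33 = 3136 - 1*(-10/33) = 3136 + 10/33 = 103498/33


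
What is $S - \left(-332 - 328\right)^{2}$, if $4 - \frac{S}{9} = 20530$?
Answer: $-620334$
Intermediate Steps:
$S = -184734$ ($S = 36 - 184770 = -184734$)
$S - \left(-332 - 328\right)^{2} = -184734 - \left(-332 - 328\right)^{2} = -184734 - \left(-660\right)^{2} = -184734 - 435600 = -620334$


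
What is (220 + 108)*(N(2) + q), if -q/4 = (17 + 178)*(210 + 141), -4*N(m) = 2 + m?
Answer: -89800168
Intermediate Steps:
N(m) = -½ - m/4 (N(m) = -(2 + m)/4 = -½ - m/4)
q = -273780 (q = -4*(17 + 178)*(210 + 141) = -780*351 = -4*68445 = -273780)
(220 + 108)*(N(2) + q) = (220 + 108)*((-½ - ¼*2) - 273780) = 328*((-½ - ½) - 273780) = 328*(-1 - 273780) = 328*(-273781) = -89800168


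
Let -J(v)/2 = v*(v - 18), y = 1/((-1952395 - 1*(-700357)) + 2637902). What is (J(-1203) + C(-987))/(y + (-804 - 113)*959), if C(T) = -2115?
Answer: 4074219807624/1218732959191 ≈ 3.3430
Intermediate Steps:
y = 1/1385864 (y = 1/((-1952395 + 700357) + 2637902) = 1/(-1252038 + 2637902) = 1/1385864 ≈ 7.2157e-7)
J(v) = -2*v*(-18 + v) (J(v) = -2*v*(v - 18) = -2*v*(-18 + v))
(J(-1203) + C(-987))/(y + (-804 - 113)*959) = (2*(-1203)*(18 - 1*(-1203)) - 2115)/(1/1385864 + (-804 - 113)*959) = (2*(-1203)*(18 + 1203) - 2115)/(1/1385864 - 917*959) = (2*(-1203)*1221 - 2115)/(1/1385864 - 879403) = (-2937726 - 2115)/(-1218732959191/1385864) = -2939841*(-1385864/1218732959191) = 4074219807624/1218732959191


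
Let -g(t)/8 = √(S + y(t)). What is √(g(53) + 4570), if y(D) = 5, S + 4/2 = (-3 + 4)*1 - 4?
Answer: √4570 ≈ 67.602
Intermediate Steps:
S = -5 (S = -2 + ((-3 + 4)*1 - 4) = -2 + (1*1 - 4) = -2 + (1 - 4) = -2 - 3 = -5)
g(t) = 0 (g(t) = -8*√(-5 + 5) = -8*√0 = -8*0 = 0)
√(g(53) + 4570) = √(0 + 4570) = √4570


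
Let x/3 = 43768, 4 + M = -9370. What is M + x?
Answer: 121930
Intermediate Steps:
M = -9374 (M = -4 - 9370 = -9374)
x = 131304 (x = 3*43768 = 131304)
M + x = -9374 + 131304 = 121930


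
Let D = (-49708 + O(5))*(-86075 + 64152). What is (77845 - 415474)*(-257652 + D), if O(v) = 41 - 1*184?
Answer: -368902163318409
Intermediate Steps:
O(v) = -143 (O(v) = 41 - 184 = -143)
D = 1092883473 (D = (-49708 - 143)*(-86075 + 64152) = -49851*(-21923) = 1092883473)
(77845 - 415474)*(-257652 + D) = (77845 - 415474)*(-257652 + 1092883473) = -337629*1092625821 = -368902163318409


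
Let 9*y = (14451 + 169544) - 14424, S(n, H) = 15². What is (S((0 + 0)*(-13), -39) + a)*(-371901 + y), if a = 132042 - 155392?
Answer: 73480566250/9 ≈ 8.1645e+9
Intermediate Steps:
S(n, H) = 225
a = -23350
y = 169571/9 (y = ((14451 + 169544) - 14424)/9 = (183995 - 14424)/9 = (⅑)*169571 = 169571/9 ≈ 18841.)
(S((0 + 0)*(-13), -39) + a)*(-371901 + y) = (225 - 23350)*(-371901 + 169571/9) = -23125*(-3177538/9) = 73480566250/9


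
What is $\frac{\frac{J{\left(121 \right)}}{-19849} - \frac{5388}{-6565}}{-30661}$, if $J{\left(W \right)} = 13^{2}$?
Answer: $- \frac{105836927}{3995394590785} \approx -2.649 \cdot 10^{-5}$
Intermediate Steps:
$J{\left(W \right)} = 169$
$\frac{\frac{J{\left(121 \right)}}{-19849} - \frac{5388}{-6565}}{-30661} = \frac{\frac{169}{-19849} - \frac{5388}{-6565}}{-30661} = \left(169 \left(- \frac{1}{19849}\right) - - \frac{5388}{6565}\right) \left(- \frac{1}{30661}\right) = \left(- \frac{169}{19849} + \frac{5388}{6565}\right) \left(- \frac{1}{30661}\right) = \frac{105836927}{130308685} \left(- \frac{1}{30661}\right) = - \frac{105836927}{3995394590785}$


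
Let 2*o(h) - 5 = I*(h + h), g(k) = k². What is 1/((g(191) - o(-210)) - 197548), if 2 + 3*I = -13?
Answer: -2/324239 ≈ -6.1683e-6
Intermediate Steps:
I = -5 (I = -⅔ + (⅓)*(-13) = -⅔ - 13/3 = -5)
o(h) = 5/2 - 5*h (o(h) = 5/2 + (-5*(h + h))/2 = 5/2 + (-10*h)/2 = 5/2 - 5*h)
1/((g(191) - o(-210)) - 197548) = 1/((191² - (5/2 - 5*(-210))) - 197548) = 1/((36481 - (5/2 + 1050)) - 197548) = 1/((36481 - 1*2105/2) - 197548) = 1/((36481 - 2105/2) - 197548) = 1/(70857/2 - 197548) = 1/(-324239/2) = -2/324239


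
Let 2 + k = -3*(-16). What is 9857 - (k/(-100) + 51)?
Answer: 490323/50 ≈ 9806.5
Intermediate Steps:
k = 46 (k = -2 - 3*(-16) = -2 + 48 = 46)
9857 - (k/(-100) + 51) = 9857 - (46/(-100) + 51) = 9857 - (-1/100*46 + 51) = 9857 - (-23/50 + 51) = 9857 - 1*2527/50 = 9857 - 2527/50 = 490323/50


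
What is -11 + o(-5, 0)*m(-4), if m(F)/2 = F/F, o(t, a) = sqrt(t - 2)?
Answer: -11 + 2*I*sqrt(7) ≈ -11.0 + 5.2915*I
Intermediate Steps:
o(t, a) = sqrt(-2 + t)
m(F) = 2 (m(F) = 2*(F/F) = 2*1 = 2)
-11 + o(-5, 0)*m(-4) = -11 + sqrt(-2 - 5)*2 = -11 + sqrt(-7)*2 = -11 + (I*sqrt(7))*2 = -11 + 2*I*sqrt(7)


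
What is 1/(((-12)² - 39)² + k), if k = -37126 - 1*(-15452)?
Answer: -1/10649 ≈ -9.3905e-5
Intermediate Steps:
k = -21674 (k = -37126 + 15452 = -21674)
1/(((-12)² - 39)² + k) = 1/(((-12)² - 39)² - 21674) = 1/((144 - 39)² - 21674) = 1/(105² - 21674) = 1/(11025 - 21674) = 1/(-10649) = -1/10649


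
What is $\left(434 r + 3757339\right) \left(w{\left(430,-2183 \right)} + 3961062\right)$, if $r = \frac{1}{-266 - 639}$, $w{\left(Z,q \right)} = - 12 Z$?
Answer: $\frac{13451614985762622}{905} \approx 1.4864 \cdot 10^{13}$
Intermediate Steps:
$r = - \frac{1}{905}$ ($r = \frac{1}{-905} = - \frac{1}{905} \approx -0.001105$)
$\left(434 r + 3757339\right) \left(w{\left(430,-2183 \right)} + 3961062\right) = \left(434 \left(- \frac{1}{905}\right) + 3757339\right) \left(\left(-12\right) 430 + 3961062\right) = \left(- \frac{434}{905} + 3757339\right) \left(-5160 + 3961062\right) = \frac{3400391361}{905} \cdot 3955902 = \frac{13451614985762622}{905}$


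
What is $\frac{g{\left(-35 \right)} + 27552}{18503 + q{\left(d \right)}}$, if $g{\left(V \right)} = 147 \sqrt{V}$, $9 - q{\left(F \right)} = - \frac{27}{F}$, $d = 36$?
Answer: $\frac{110208}{74051} + \frac{588 i \sqrt{35}}{74051} \approx 1.4883 + 0.046976 i$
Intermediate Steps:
$q{\left(F \right)} = 9 + \frac{27}{F}$ ($q{\left(F \right)} = 9 - - \frac{27}{F} = 9 + \frac{27}{F}$)
$\frac{g{\left(-35 \right)} + 27552}{18503 + q{\left(d \right)}} = \frac{147 \sqrt{-35} + 27552}{18503 + \left(9 + \frac{27}{36}\right)} = \frac{147 i \sqrt{35} + 27552}{18503 + \left(9 + 27 \cdot \frac{1}{36}\right)} = \frac{147 i \sqrt{35} + 27552}{18503 + \left(9 + \frac{3}{4}\right)} = \frac{27552 + 147 i \sqrt{35}}{18503 + \frac{39}{4}} = \frac{27552 + 147 i \sqrt{35}}{\frac{74051}{4}} = \left(27552 + 147 i \sqrt{35}\right) \frac{4}{74051} = \frac{110208}{74051} + \frac{588 i \sqrt{35}}{74051}$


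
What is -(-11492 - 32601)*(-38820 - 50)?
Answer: -1713894910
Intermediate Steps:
-(-11492 - 32601)*(-38820 - 50) = -(-44093)*(-38870) = -1*1713894910 = -1713894910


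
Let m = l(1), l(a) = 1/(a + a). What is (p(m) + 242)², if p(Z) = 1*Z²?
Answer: 938961/16 ≈ 58685.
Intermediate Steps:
l(a) = 1/(2*a)
m = ½ (m = (½)/1 = (½)*1 = ½ ≈ 0.50000)
p(Z) = Z²
(p(m) + 242)² = ((½)² + 242)² = (¼ + 242)² = (969/4)² = 938961/16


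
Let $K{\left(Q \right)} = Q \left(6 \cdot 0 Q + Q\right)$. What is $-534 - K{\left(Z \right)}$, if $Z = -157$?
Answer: $-25183$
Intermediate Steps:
$K{\left(Q \right)} = Q^{2}$ ($K{\left(Q \right)} = Q \left(0 Q + Q\right) = Q \left(0 + Q\right) = Q Q = Q^{2}$)
$-534 - K{\left(Z \right)} = -534 - \left(-157\right)^{2} = -534 - 24649 = -25183$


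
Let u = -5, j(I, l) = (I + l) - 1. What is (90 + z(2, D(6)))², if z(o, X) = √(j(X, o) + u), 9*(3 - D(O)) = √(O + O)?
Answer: (270 + I*√(9 + 2*√3))²/9 ≈ 8098.6 + 211.83*I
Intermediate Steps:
j(I, l) = -1 + I + l
D(O) = 3 - √2*√O/9 (D(O) = 3 - √(O + O)/9 = 3 - √2*√O/9)
z(o, X) = √(-6 + X + o) (z(o, X) = √((-1 + X + o) - 5) = √(-6 + X + o))
(90 + z(2, D(6)))² = (90 + √(-6 + (3 - √2*√6/9) + 2))² = (90 + √(-6 + (3 - 2*√3/9) + 2))² = (90 + √(-1 - 2*√3/9))²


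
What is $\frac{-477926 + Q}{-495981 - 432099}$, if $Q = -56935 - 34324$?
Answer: $\frac{113837}{185616} \approx 0.61329$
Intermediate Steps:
$Q = -91259$
$\frac{-477926 + Q}{-495981 - 432099} = \frac{-477926 - 91259}{-495981 - 432099} = - \frac{569185}{-928080} = \left(-569185\right) \left(- \frac{1}{928080}\right) = \frac{113837}{185616}$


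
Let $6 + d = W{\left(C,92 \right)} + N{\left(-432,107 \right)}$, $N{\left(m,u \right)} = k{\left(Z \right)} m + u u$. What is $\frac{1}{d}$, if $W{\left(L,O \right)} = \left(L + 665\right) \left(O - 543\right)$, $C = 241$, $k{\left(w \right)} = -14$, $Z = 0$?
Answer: $- \frac{1}{391115} \approx -2.5568 \cdot 10^{-6}$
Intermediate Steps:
$N{\left(m,u \right)} = u^{2} - 14 m$ ($N{\left(m,u \right)} = - 14 m + u u = - 14 m + u^{2} = u^{2} - 14 m$)
$W{\left(L,O \right)} = \left(-543 + O\right) \left(665 + L\right)$ ($W{\left(L,O \right)} = \left(665 + L\right) \left(-543 + O\right) = \left(-543 + O\right) \left(665 + L\right)$)
$d = -391115$ ($d = -6 + \left(\left(-361095 - 130863 + 665 \cdot 92 + 241 \cdot 92\right) - \left(-6048 - 107^{2}\right)\right) = -6 + \left(\left(-361095 - 130863 + 61180 + 22172\right) + \left(11449 + 6048\right)\right) = -6 + \left(-408606 + 17497\right) = -6 - 391109 = -391115$)
$\frac{1}{d} = \frac{1}{-391115} = - \frac{1}{391115}$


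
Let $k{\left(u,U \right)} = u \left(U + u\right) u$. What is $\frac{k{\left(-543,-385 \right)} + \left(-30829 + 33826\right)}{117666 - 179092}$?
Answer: $\frac{273616875}{61426} \approx 4454.4$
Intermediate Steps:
$k{\left(u,U \right)} = u^{2} \left(U + u\right)$
$\frac{k{\left(-543,-385 \right)} + \left(-30829 + 33826\right)}{117666 - 179092} = \frac{\left(-543\right)^{2} \left(-385 - 543\right) + \left(-30829 + 33826\right)}{117666 - 179092} = \frac{294849 \left(-928\right) + 2997}{-61426} = \left(-273619872 + 2997\right) \left(- \frac{1}{61426}\right) = \left(-273616875\right) \left(- \frac{1}{61426}\right) = \frac{273616875}{61426}$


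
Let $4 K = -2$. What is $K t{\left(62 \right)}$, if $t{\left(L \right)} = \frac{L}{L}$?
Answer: $- \frac{1}{2} \approx -0.5$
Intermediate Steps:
$t{\left(L \right)} = 1$
$K = - \frac{1}{2}$ ($K = \frac{1}{4} \left(-2\right) = - \frac{1}{2} \approx -0.5$)
$K t{\left(62 \right)} = \left(- \frac{1}{2}\right) 1 = - \frac{1}{2}$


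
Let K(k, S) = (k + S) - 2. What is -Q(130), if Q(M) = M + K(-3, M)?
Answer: -255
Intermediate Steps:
K(k, S) = -2 + S + k (K(k, S) = (S + k) - 2 = -2 + S + k)
Q(M) = -5 + 2*M (Q(M) = M + (-2 + M - 3) = M + (-5 + M) = -5 + 2*M)
-Q(130) = -(-5 + 2*130) = -(-5 + 260) = -1*255 = -255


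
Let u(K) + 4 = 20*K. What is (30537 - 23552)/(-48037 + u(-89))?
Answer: -6985/49821 ≈ -0.14020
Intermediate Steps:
u(K) = -4 + 20*K
(30537 - 23552)/(-48037 + u(-89)) = (30537 - 23552)/(-48037 + (-4 + 20*(-89))) = 6985/(-48037 + (-4 - 1780)) = 6985/(-48037 - 1784) = 6985/(-49821) = 6985*(-1/49821) = -6985/49821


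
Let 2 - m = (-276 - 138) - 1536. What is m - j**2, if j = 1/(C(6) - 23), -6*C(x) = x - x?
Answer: 1032607/529 ≈ 1952.0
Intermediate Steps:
C(x) = 0 (C(x) = -(x - x)/6 = -1/6*0 = 0)
j = -1/23 (j = 1/(0 - 23) = 1/(-23) = -1/23 ≈ -0.043478)
m = 1952 (m = 2 - ((-276 - 138) - 1536) = 2 - (-414 - 1536) = 2 - 1*(-1950) = 2 + 1950 = 1952)
m - j**2 = 1952 - (-1/23)**2 = 1952 - 1*1/529 = 1952 - 1/529 = 1032607/529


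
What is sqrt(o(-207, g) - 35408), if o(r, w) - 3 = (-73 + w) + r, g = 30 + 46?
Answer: I*sqrt(35609) ≈ 188.7*I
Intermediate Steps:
g = 76
o(r, w) = -70 + r + w (o(r, w) = 3 + ((-73 + w) + r) = 3 + (-73 + r + w) = -70 + r + w)
sqrt(o(-207, g) - 35408) = sqrt((-70 - 207 + 76) - 35408) = sqrt(-201 - 35408) = sqrt(-35609) = I*sqrt(35609)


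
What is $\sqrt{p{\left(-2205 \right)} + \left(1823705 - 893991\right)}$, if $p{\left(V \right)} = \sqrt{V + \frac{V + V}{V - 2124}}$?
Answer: $\frac{\sqrt{215099560754 + 3367 i \sqrt{10406435}}}{481} \approx 964.22 + 0.024344 i$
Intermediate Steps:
$p{\left(V \right)} = \sqrt{V + \frac{2 V}{-2124 + V}}$
$\sqrt{p{\left(-2205 \right)} + \left(1823705 - 893991\right)} = \sqrt{\sqrt{- \frac{2205 \left(-2122 - 2205\right)}{-2124 - 2205}} + \left(1823705 - 893991\right)} = \sqrt{\sqrt{\left(-2205\right) \frac{1}{-4329} \left(-4327\right)} + \left(1823705 - 893991\right)} = \sqrt{\sqrt{\left(-2205\right) \left(- \frac{1}{4329}\right) \left(-4327\right)} + 929714} = \sqrt{\sqrt{- \frac{1060115}{481}} + 929714} = \sqrt{\frac{7 i \sqrt{10406435}}{481} + 929714} = \sqrt{929714 + \frac{7 i \sqrt{10406435}}{481}}$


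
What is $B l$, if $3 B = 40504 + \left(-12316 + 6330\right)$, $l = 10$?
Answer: $115060$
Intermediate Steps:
$B = 11506$ ($B = \frac{40504 + \left(-12316 + 6330\right)}{3} = \frac{40504 - 5986}{3} = \frac{1}{3} \cdot 34518 = 11506$)
$B l = 11506 \cdot 10 = 115060$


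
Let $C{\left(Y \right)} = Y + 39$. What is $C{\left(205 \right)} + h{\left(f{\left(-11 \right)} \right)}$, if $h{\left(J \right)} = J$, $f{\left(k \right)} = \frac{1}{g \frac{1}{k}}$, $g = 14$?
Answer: $\frac{3405}{14} \approx 243.21$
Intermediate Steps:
$C{\left(Y \right)} = 39 + Y$
$f{\left(k \right)} = \frac{k}{14}$ ($f{\left(k \right)} = \frac{1}{14 \frac{1}{k}} = \frac{k}{14}$)
$C{\left(205 \right)} + h{\left(f{\left(-11 \right)} \right)} = \left(39 + 205\right) + \frac{1}{14} \left(-11\right) = 244 - \frac{11}{14} = \frac{3405}{14}$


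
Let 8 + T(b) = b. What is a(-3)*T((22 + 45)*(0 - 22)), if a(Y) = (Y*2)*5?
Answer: 44460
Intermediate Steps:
a(Y) = 10*Y (a(Y) = (2*Y)*5 = 10*Y)
T(b) = -8 + b
a(-3)*T((22 + 45)*(0 - 22)) = (10*(-3))*(-8 + (22 + 45)*(0 - 22)) = -30*(-8 + 67*(-22)) = -30*(-8 - 1474) = -30*(-1482) = 44460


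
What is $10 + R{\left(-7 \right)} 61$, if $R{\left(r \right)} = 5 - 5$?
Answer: $10$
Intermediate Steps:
$R{\left(r \right)} = 0$
$10 + R{\left(-7 \right)} 61 = 10 + 0 \cdot 61 = 10 + 0 = 10$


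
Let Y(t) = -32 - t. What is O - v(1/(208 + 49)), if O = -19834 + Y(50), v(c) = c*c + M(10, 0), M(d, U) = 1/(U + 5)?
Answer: -6577225474/330245 ≈ -19916.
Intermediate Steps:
M(d, U) = 1/(5 + U)
v(c) = ⅕ + c² (v(c) = c*c + 1/(5 + 0) = c² + 1/5 = c² + ⅕ = ⅕ + c²)
O = -19916 (O = -19834 + (-32 - 1*50) = -19834 + (-32 - 50) = -19834 - 82 = -19916)
O - v(1/(208 + 49)) = -19916 - (⅕ + (1/(208 + 49))²) = -19916 - (⅕ + (1/257)²) = -19916 - (⅕ + 1/66049) = -19916 - 1*66054/330245 = -19916 - 66054/330245 = -6577225474/330245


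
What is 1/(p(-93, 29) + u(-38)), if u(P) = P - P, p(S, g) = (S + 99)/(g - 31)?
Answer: -⅓ ≈ -0.33333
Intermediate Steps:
p(S, g) = (99 + S)/(-31 + g)
u(P) = 0
1/(p(-93, 29) + u(-38)) = 1/((99 - 93)/(-31 + 29) + 0) = 1/(6/(-2) + 0) = 1/(-½*6 + 0) = 1/(-3 + 0) = 1/(-3) = -⅓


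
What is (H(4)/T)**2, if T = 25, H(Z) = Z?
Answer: 16/625 ≈ 0.025600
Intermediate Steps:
(H(4)/T)**2 = (4/25)**2 = 16/625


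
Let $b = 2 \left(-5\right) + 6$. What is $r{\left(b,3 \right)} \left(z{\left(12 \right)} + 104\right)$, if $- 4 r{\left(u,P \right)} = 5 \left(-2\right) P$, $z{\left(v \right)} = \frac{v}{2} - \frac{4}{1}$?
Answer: $795$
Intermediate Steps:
$z{\left(v \right)} = -4 + \frac{v}{2}$ ($z{\left(v \right)} = v \frac{1}{2} - 4 = \frac{v}{2} - 4 = -4 + \frac{v}{2}$)
$b = -4$ ($b = -10 + 6 = -4$)
$r{\left(u,P \right)} = \frac{5 P}{2}$ ($r{\left(u,P \right)} = - \frac{5 \left(-2\right) P}{4} = - \frac{\left(-10\right) P}{4} = \frac{5 P}{2}$)
$r{\left(b,3 \right)} \left(z{\left(12 \right)} + 104\right) = \frac{5}{2} \cdot 3 \left(\left(-4 + \frac{1}{2} \cdot 12\right) + 104\right) = \frac{15 \left(\left(-4 + 6\right) + 104\right)}{2} = \frac{15 \left(2 + 104\right)}{2} = \frac{15}{2} \cdot 106 = 795$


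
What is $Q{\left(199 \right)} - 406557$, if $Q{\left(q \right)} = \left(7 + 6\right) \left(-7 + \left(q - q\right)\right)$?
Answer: $-406648$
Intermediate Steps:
$Q{\left(q \right)} = -91$ ($Q{\left(q \right)} = 13 \left(-7 + 0\right) = 13 \left(-7\right) = -91$)
$Q{\left(199 \right)} - 406557 = -91 - 406557 = -406648$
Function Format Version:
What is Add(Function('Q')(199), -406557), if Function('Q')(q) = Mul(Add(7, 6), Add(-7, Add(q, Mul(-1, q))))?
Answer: -406648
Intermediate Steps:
Function('Q')(q) = -91 (Function('Q')(q) = Mul(13, Add(-7, 0)) = Mul(13, -7) = -91)
Add(Function('Q')(199), -406557) = Add(-91, -406557) = -406648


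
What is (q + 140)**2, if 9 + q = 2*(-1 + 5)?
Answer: 19321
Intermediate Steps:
q = -1 (q = -9 + 2*(-1 + 5) = -9 + 2*4 = -9 + 8 = -1)
(q + 140)**2 = (-1 + 140)**2 = 139**2 = 19321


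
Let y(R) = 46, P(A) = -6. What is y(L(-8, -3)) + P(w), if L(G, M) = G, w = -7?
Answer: 40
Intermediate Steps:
y(L(-8, -3)) + P(w) = 46 - 6 = 40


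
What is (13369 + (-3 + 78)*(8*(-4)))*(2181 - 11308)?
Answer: -100114063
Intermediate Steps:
(13369 + (-3 + 78)*(8*(-4)))*(2181 - 11308) = (13369 + 75*(-32))*(-9127) = (13369 - 2400)*(-9127) = 10969*(-9127) = -100114063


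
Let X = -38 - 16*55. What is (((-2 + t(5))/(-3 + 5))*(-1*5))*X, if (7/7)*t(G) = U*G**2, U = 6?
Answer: 339660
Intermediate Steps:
t(G) = 6*G**2
X = -918 (X = -38 - 880 = -918)
(((-2 + t(5))/(-3 + 5))*(-1*5))*X = (((-2 + 6*5**2)/(-3 + 5))*(-1*5))*(-918) = (((-2 + 6*25)/2)*(-5))*(-918) = (((-2 + 150)*(1/2))*(-5))*(-918) = ((148*(1/2))*(-5))*(-918) = (74*(-5))*(-918) = -370*(-918) = 339660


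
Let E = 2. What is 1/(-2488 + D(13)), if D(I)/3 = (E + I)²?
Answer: -1/1813 ≈ -0.00055157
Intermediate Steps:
D(I) = 3*(2 + I)²
1/(-2488 + D(13)) = 1/(-2488 + 3*(2 + 13)²) = 1/(-2488 + 3*15²) = 1/(-2488 + 3*225) = 1/(-2488 + 675) = 1/(-1813) = -1/1813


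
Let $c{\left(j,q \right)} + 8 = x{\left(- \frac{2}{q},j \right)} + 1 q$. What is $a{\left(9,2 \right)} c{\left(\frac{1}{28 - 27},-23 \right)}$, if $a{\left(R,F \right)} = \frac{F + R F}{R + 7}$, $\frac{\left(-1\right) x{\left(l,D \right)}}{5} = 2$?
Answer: $- \frac{205}{4} \approx -51.25$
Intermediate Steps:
$x{\left(l,D \right)} = -10$ ($x{\left(l,D \right)} = \left(-5\right) 2 = -10$)
$a{\left(R,F \right)} = \frac{F + F R}{7 + R}$
$c{\left(j,q \right)} = -18 + q$ ($c{\left(j,q \right)} = -8 + \left(-10 + 1 q\right) = -8 + \left(-10 + q\right) = -18 + q$)
$a{\left(9,2 \right)} c{\left(\frac{1}{28 - 27},-23 \right)} = \frac{2 \left(1 + 9\right)}{7 + 9} \left(-18 - 23\right) = 2 \cdot \frac{1}{16} \cdot 10 \left(-41\right) = \frac{5}{4} \left(-41\right) = - \frac{205}{4}$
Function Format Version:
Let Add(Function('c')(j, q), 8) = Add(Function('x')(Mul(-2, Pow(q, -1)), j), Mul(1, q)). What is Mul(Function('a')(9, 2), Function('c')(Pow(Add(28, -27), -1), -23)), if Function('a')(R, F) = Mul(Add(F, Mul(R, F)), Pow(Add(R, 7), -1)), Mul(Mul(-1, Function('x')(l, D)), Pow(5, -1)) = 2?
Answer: Rational(-205, 4) ≈ -51.250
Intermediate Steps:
Function('x')(l, D) = -10 (Function('x')(l, D) = Mul(-5, 2) = -10)
Function('a')(R, F) = Mul(Pow(Add(7, R), -1), Add(F, Mul(F, R))) (Function('a')(R, F) = Mul(Add(F, Mul(F, R)), Pow(Add(7, R), -1)) = Mul(Pow(Add(7, R), -1), Add(F, Mul(F, R))))
Function('c')(j, q) = Add(-18, q) (Function('c')(j, q) = Add(-8, Add(-10, Mul(1, q))) = Add(-8, Add(-10, q)) = Add(-18, q))
Mul(Function('a')(9, 2), Function('c')(Pow(Add(28, -27), -1), -23)) = Mul(Mul(2, Pow(Add(7, 9), -1), Add(1, 9)), Add(-18, -23)) = Mul(Mul(2, Pow(16, -1), 10), -41) = Mul(Mul(2, Rational(1, 16), 10), -41) = Mul(Rational(5, 4), -41) = Rational(-205, 4)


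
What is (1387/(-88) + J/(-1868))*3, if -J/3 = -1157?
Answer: -2172273/41096 ≈ -52.859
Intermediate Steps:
J = 3471 (J = -3*(-1157) = 3471)
(1387/(-88) + J/(-1868))*3 = (1387/(-88) + 3471/(-1868))*3 = (1387*(-1/88) + 3471*(-1/1868))*3 = (-1387/88 - 3471/1868)*3 = -724091/41096*3 = -2172273/41096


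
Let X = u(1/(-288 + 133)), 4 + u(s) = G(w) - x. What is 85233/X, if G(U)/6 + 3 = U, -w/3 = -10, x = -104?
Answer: 85233/262 ≈ 325.32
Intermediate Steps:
w = 30 (w = -3*(-10) = 30)
G(U) = -18 + 6*U
u(s) = 262 (u(s) = -4 + ((-18 + 6*30) - 1*(-104)) = -4 + ((-18 + 180) + 104) = -4 + (162 + 104) = -4 + 266 = 262)
X = 262
85233/X = 85233/262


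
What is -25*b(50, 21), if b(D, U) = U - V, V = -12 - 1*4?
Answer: -925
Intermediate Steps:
V = -16 (V = -12 - 4 = -16)
b(D, U) = 16 + U (b(D, U) = U - 1*(-16) = U + 16 = 16 + U)
-25*b(50, 21) = -25*(16 + 21) = -25*37 = -925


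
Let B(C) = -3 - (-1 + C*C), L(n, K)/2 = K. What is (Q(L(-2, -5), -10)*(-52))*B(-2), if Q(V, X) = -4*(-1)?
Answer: 1248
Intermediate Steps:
L(n, K) = 2*K
B(C) = -2 - C² (B(C) = -3 - (-1 + C²) = -3 + (1 - C²) = -2 - C²)
Q(V, X) = 4
(Q(L(-2, -5), -10)*(-52))*B(-2) = (4*(-52))*(-2 - 1*(-2)²) = -208*(-2 - 1*4) = -208*(-2 - 4) = -208*(-6) = 1248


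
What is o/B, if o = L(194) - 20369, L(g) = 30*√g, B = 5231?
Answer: -20369/5231 + 30*√194/5231 ≈ -3.8140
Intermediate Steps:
o = -20369 + 30*√194 (o = 30*√194 - 20369 = -20369 + 30*√194 ≈ -19951.)
o/B = (-20369 + 30*√194)/5231 = (-20369 + 30*√194)*(1/5231) = -20369/5231 + 30*√194/5231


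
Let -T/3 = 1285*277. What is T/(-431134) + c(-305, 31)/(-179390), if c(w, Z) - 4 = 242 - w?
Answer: 47830341454/19335282065 ≈ 2.4737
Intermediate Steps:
c(w, Z) = 246 - w (c(w, Z) = 4 + (242 - w) = 246 - w)
T = -1067835 (T = -3855*277 = -3*355945 = -1067835)
T/(-431134) + c(-305, 31)/(-179390) = -1067835/(-431134) + (246 - 1*(-305))/(-179390) = -1067835*(-1/431134) + (246 + 305)*(-1/179390) = 1067835/431134 + 551*(-1/179390) = 1067835/431134 - 551/179390 = 47830341454/19335282065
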